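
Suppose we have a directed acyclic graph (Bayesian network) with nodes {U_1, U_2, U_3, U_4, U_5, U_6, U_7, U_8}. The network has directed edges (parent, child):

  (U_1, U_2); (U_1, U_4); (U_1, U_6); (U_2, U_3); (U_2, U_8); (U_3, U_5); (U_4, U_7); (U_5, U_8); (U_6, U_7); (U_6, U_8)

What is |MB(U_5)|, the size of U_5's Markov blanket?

4

The Markov blanket of a node is its parents, its children, and the other parents of its children.
U_5 has parent U_3.
U_5 has child U_8.
For each child, the remaining parents (spouses of U_5):
  U_8: U_2, U_6
MB(U_5) = {U_2, U_3, U_6, U_8}, which has 4 nodes.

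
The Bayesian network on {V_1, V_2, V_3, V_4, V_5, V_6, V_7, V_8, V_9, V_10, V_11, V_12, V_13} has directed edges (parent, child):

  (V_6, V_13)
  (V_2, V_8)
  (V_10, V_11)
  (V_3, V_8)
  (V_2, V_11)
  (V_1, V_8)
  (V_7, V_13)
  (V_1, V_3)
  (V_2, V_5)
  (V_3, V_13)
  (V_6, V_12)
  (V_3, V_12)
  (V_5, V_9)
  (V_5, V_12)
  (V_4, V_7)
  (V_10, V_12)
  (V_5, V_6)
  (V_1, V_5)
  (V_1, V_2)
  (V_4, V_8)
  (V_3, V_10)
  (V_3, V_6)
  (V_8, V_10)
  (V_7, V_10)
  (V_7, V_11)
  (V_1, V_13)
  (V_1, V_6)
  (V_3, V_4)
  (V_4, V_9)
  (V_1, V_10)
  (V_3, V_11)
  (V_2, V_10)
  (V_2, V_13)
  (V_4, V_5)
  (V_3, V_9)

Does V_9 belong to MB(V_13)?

V_13's children: none.
V_13 has parents V_1, V_2, V_3, V_6, V_7.
With no children, V_13 has no spouses; the co-parent set is empty.
MB(V_13) = {V_1, V_2, V_3, V_6, V_7}; V_9 is not in this set.

No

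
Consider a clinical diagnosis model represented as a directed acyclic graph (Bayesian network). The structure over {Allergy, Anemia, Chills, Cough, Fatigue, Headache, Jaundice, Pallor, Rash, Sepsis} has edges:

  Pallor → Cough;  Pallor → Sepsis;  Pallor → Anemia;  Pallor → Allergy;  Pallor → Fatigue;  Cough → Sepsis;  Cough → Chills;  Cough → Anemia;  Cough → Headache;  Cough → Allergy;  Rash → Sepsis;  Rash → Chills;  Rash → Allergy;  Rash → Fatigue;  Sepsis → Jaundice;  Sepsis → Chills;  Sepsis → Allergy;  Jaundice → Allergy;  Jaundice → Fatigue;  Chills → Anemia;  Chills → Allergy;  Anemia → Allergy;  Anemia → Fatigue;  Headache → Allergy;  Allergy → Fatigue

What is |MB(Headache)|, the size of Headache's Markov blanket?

Recall MB(v) = parents ∪ children ∪ spouses, where spouses are the other parents of v's children.
Parents of Headache: Cough.
Ch(Headache) = {Allergy}.
For each child, the remaining parents (spouses of Headache):
  Allergy: Anemia, Chills, Cough, Jaundice, Pallor, Rash, Sepsis
MB(Headache) = {Allergy, Anemia, Chills, Cough, Jaundice, Pallor, Rash, Sepsis}, which has 8 nodes.

8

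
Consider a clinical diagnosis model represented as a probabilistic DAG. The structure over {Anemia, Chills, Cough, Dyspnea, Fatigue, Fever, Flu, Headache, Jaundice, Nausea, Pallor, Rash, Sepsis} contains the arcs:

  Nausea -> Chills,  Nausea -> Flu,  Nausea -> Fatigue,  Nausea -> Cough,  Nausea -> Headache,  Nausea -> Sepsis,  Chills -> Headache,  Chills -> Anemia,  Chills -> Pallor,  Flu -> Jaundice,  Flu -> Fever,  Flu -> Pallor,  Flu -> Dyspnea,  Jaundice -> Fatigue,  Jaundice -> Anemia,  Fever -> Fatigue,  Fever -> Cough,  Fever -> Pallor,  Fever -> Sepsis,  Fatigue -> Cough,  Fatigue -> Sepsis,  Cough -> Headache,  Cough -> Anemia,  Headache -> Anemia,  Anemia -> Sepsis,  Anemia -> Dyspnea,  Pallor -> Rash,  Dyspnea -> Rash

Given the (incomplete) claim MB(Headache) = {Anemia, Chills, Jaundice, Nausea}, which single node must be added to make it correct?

Parents of Headache: Chills, Cough, Nausea.
Ch(Headache) = {Anemia}.
For each child, the remaining parents (spouses of Headache):
  Anemia: Chills, Cough, Jaundice
MB(Headache) = {Anemia, Chills, Cough, Jaundice, Nausea}.
Comparing with the claimed set, Cough is missing.

Cough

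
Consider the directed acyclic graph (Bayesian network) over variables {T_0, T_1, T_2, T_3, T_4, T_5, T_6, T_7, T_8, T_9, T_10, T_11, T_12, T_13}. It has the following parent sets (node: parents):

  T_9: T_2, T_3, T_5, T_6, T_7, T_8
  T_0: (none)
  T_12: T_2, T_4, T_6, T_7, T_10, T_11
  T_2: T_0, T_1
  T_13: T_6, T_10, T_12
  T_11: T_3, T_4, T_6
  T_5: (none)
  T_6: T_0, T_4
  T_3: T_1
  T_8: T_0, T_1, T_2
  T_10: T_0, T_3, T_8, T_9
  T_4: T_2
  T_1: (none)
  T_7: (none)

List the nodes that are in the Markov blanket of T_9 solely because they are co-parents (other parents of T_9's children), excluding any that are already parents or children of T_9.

{T_0}

Children of T_9: T_10.
  T_10 also has parents T_0, T_3, T_8.
Excluding nodes already adjacent to T_9 (T_2, T_3, T_5, T_6, T_7, T_8, T_10), the co-parent-only contribution is {T_0}.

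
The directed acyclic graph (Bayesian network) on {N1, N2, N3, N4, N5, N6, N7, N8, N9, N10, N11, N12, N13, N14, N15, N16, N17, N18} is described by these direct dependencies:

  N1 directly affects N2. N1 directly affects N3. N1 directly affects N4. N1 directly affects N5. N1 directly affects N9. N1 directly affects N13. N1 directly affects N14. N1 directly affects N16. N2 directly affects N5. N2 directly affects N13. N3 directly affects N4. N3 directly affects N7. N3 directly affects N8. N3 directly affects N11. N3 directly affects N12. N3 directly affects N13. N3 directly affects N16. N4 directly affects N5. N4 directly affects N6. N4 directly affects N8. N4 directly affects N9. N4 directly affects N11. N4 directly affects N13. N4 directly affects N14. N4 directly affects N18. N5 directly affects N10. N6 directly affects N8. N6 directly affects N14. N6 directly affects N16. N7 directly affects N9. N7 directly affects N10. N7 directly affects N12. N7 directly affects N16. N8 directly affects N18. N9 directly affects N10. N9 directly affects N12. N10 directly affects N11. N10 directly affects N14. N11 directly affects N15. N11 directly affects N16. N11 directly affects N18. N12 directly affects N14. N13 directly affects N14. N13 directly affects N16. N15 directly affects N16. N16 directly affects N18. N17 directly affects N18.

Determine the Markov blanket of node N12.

N12 has parents N3, N7, N9.
N12's children: N14.
Co-parents of N12 (other parents of its children):
  N14: N1, N4, N6, N10, N13
Taking the union gives {N1, N3, N4, N6, N7, N9, N10, N13, N14}.

{N1, N3, N4, N6, N7, N9, N10, N13, N14}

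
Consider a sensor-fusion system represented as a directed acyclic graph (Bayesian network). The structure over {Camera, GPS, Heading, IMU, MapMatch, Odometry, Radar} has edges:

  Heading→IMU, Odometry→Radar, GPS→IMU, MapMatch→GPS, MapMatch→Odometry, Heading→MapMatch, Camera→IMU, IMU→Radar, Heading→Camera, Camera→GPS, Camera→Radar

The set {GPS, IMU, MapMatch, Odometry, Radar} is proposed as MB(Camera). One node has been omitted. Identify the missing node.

Recall MB(v) = parents ∪ children ∪ spouses, where spouses are the other parents of v's children.
Camera has parent Heading.
Camera's children: GPS, IMU, Radar.
Co-parents of Camera (other parents of its children):
  GPS also has parent MapMatch.
  IMU's other parents are GPS, Heading.
  Radar also has parents IMU, Odometry.
MB(Camera) = {GPS, Heading, IMU, MapMatch, Odometry, Radar}.
Comparing with the claimed set, Heading is missing.

Heading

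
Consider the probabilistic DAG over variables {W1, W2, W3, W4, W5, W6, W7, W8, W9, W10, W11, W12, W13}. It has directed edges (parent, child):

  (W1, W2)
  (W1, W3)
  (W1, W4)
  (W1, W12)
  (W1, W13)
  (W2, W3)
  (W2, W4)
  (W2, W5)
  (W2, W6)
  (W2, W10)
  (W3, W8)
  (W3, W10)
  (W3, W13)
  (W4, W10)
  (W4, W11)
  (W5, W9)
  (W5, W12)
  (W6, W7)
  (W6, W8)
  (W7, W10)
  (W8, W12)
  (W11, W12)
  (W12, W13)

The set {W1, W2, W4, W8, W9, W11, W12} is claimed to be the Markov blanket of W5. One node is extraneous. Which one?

W4

By definition, MB(W5) is built from W5's parents, W5's children, and the co-parents of W5.
Pa(W5) = {W2}.
W5's children: W9, W12.
Parents of each child, excluding W5:
  W9 has no other parent.
  W12 also has parents W1, W8, W11.
MB(W5) = {W1, W2, W8, W9, W11, W12}.
W4 is neither a parent, child, nor co-parent of W5, so it does not belong.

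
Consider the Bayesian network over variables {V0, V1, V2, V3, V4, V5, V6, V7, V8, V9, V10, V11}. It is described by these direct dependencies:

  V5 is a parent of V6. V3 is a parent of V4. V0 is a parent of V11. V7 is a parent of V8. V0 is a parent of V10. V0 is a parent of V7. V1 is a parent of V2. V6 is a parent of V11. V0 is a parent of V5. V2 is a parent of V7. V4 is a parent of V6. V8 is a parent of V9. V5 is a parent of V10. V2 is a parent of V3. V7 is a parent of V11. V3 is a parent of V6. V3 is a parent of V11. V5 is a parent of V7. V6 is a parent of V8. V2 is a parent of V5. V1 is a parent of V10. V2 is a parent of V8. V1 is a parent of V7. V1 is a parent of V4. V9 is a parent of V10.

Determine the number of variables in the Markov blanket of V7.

A node's Markov blanket = Pa ∪ Ch ∪ (parents of Ch other than the node itself).
V7 has parents V0, V1, V2, V5.
V7 has children V8, V11.
For each child, the remaining parents (spouses of V7):
  V8's other parents are V2, V6.
  parents(V11) \ {V7} = {V0, V3, V6}.
MB(V7) = {V0, V1, V2, V3, V5, V6, V8, V11}, which has 8 nodes.

8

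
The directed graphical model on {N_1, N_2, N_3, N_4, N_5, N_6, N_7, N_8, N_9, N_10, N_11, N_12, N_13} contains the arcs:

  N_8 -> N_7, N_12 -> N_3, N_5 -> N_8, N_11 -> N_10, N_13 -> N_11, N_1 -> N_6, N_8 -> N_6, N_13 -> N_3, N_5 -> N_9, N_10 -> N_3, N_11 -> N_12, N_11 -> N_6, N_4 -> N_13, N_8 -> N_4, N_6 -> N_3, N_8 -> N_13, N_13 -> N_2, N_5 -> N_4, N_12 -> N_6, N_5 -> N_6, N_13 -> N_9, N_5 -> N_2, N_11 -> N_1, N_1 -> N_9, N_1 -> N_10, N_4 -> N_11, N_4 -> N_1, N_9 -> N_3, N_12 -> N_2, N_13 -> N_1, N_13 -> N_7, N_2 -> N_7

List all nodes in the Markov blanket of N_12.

{N_1, N_2, N_3, N_5, N_6, N_8, N_9, N_10, N_11, N_13}

By definition, MB(N_12) is built from N_12's parents, N_12's children, and the co-parents of N_12.
Pa(N_12) = {N_11}.
N_12 has children N_2, N_3, N_6.
Co-parents of N_12 (other parents of its children):
  N_2's other parents are N_5, N_13.
  N_6 also has parents N_1, N_5, N_8, N_11.
  parents(N_3) \ {N_12} = {N_6, N_9, N_10, N_13}.
Taking the union gives {N_1, N_2, N_3, N_5, N_6, N_8, N_9, N_10, N_11, N_13}.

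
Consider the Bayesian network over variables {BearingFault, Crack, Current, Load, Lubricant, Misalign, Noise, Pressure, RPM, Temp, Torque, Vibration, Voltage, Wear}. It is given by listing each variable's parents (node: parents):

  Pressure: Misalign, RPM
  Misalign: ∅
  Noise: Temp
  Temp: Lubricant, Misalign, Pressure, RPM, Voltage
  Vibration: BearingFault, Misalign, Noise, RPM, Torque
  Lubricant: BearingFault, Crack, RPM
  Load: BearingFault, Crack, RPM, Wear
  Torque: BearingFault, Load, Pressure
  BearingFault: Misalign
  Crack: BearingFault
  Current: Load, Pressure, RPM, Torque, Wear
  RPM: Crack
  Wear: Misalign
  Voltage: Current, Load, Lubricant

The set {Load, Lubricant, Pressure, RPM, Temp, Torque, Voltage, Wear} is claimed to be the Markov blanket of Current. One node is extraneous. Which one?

Parents of Current: Load, Pressure, RPM, Torque, Wear.
Current's children: Voltage.
Parents of each child, excluding Current:
  Voltage also has parents Load, Lubricant.
MB(Current) = {Load, Lubricant, Pressure, RPM, Torque, Voltage, Wear}.
Temp is neither a parent, child, nor co-parent of Current, so it does not belong.

Temp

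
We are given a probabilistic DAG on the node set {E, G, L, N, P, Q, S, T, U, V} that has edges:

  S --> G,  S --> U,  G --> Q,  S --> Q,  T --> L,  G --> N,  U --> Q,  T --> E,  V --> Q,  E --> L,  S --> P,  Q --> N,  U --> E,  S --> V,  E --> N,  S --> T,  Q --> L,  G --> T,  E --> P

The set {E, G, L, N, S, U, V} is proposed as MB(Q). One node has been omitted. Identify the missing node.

Ch(Q) = {L, N}.
Q's parents: G, S, U, V.
Other parents of Q's children:
  parents(N) \ {Q} = {E, G}.
  parents(L) \ {Q} = {E, T}.
MB(Q) = {E, G, L, N, S, T, U, V}.
Comparing with the claimed set, T is missing.

T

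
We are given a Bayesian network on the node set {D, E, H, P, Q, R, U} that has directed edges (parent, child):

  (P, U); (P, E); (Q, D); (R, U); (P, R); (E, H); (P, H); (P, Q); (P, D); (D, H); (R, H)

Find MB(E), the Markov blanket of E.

{D, H, P, R}

By definition, MB(E) is built from E's parents, E's children, and the co-parents of E.
Parents of E: P.
E's children: H.
For each child, the remaining parents (spouses of E):
  H's other parents are D, P, R.
Taking the union gives {D, H, P, R}.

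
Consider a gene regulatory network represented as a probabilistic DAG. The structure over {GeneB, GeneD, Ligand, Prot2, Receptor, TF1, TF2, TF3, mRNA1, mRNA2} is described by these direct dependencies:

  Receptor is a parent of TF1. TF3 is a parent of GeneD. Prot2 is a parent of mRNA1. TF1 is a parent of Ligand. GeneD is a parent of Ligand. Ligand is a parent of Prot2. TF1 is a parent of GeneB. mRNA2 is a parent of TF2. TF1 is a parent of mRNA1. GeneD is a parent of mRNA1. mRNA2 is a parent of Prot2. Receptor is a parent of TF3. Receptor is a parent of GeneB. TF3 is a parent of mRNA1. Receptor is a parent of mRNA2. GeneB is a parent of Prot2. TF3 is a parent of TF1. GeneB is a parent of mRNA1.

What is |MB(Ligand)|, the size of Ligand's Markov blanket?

Ligand has child Prot2.
Parents of Ligand: GeneD, TF1.
For each child, the remaining parents (spouses of Ligand):
  Prot2 also has parents GeneB, mRNA2.
MB(Ligand) = {GeneB, GeneD, Prot2, TF1, mRNA2}, which has 5 nodes.

5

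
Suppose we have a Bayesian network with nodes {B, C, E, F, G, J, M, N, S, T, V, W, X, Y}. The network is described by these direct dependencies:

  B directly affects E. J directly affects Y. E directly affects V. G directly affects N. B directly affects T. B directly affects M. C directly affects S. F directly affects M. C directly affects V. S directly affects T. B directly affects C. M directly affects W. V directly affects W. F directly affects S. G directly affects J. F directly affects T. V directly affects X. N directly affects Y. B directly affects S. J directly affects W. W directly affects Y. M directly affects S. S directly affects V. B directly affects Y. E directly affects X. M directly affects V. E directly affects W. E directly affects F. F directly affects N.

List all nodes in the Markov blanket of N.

{B, F, G, J, W, Y}

Pa(N) = {F, G}.
Children of N: Y.
Parents of each child, excluding N:
  Y's other parents are B, J, W.
Taking the union gives {B, F, G, J, W, Y}.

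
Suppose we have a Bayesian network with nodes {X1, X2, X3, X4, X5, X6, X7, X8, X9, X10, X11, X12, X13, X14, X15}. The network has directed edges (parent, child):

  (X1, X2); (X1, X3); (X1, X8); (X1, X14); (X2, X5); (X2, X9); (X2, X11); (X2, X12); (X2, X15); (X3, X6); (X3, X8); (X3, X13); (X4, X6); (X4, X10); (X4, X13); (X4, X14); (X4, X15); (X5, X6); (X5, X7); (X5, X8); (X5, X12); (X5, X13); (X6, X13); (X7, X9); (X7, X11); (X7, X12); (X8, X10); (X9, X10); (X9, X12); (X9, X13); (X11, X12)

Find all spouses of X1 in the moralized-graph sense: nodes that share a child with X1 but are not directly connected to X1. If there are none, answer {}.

Children of X1: X2, X3, X8, X14.
  X2: —
  X3: —
  X8: X3, X5
  X14: X4
Excluding nodes already adjacent to X1 (X2, X3, X8, X14), the co-parent-only contribution is {X4, X5}.

{X4, X5}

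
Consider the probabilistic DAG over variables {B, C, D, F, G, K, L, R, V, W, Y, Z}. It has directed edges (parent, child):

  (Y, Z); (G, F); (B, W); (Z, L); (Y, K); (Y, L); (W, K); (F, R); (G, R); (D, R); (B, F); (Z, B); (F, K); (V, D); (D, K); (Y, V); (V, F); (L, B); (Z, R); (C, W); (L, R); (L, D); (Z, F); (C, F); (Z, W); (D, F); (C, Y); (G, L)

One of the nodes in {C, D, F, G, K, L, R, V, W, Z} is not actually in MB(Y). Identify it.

By definition, MB(Y) is built from Y's parents, Y's children, and the co-parents of Y.
Pa(Y) = {C}.
Y has children K, L, V, Z.
Other parents of Y's children:
  Z has no other parent.
  V: no additional parents.
  parents(L) \ {Y} = {G, Z}.
  K's other parents are D, F, W.
MB(Y) = {C, D, F, G, K, L, V, W, Z}.
R is neither a parent, child, nor co-parent of Y, so it does not belong.

R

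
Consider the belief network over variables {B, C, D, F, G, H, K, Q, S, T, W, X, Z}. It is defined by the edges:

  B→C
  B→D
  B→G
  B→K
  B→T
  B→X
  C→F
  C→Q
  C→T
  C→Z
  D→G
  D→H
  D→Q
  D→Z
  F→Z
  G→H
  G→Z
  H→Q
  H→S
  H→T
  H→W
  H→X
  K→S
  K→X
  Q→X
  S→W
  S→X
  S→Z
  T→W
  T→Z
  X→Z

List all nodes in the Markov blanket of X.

{B, C, D, F, G, H, K, Q, S, T, Z}

A node's Markov blanket = Pa ∪ Ch ∪ (parents of Ch other than the node itself).
X has parents B, H, K, Q, S.
Ch(X) = {Z}.
Parents of each child, excluding X:
  Z: C, D, F, G, S, T
So the Markov blanket of X is {B, C, D, F, G, H, K, Q, S, T, Z}.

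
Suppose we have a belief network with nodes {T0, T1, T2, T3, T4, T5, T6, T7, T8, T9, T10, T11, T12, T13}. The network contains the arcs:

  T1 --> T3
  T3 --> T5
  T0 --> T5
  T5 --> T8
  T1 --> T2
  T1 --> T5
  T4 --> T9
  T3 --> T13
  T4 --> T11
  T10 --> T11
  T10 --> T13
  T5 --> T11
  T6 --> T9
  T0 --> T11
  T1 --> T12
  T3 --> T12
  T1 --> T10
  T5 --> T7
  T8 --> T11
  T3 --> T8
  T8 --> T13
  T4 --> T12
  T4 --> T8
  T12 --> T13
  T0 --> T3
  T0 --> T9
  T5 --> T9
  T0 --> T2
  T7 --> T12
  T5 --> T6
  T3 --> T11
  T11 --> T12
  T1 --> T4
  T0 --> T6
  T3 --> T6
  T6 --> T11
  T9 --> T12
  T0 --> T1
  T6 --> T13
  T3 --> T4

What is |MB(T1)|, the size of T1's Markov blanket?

10

T1's parents: T0.
T1 has children T2, T3, T4, T5, T10, T12.
Other parents of T1's children:
  T2: T0
  T3: T0
  T4: T3
  T5: T0, T3
  T10: —
  T12: T3, T4, T7, T9, T11
MB(T1) = {T0, T2, T3, T4, T5, T7, T9, T10, T11, T12}, which has 10 nodes.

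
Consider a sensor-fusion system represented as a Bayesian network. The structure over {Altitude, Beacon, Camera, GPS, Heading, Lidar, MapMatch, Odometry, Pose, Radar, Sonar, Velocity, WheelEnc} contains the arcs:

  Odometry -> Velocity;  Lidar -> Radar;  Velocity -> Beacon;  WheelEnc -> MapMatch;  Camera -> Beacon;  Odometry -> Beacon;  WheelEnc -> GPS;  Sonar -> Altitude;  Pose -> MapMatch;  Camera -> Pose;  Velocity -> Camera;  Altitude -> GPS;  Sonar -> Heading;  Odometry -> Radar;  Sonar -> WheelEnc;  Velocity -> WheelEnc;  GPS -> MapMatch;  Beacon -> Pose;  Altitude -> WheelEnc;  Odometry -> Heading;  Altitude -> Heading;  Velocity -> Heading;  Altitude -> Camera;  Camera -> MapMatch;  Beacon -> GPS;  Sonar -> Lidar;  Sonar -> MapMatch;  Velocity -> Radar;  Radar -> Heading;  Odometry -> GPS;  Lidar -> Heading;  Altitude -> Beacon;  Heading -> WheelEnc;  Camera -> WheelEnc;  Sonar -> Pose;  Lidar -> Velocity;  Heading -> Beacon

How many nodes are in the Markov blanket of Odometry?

10

The Markov blanket of a node is its parents, its children, and the other parents of its children.
Parents of Odometry: none.
Odometry has children Beacon, GPS, Heading, Radar, Velocity.
Parents of each child, excluding Odometry:
  parents(Velocity) \ {Odometry} = {Lidar}.
  parents(Radar) \ {Odometry} = {Lidar, Velocity}.
  Heading's other parents are Altitude, Lidar, Radar, Sonar, Velocity.
  Beacon's other parents are Altitude, Camera, Heading, Velocity.
  GPS's other parents are Altitude, Beacon, WheelEnc.
MB(Odometry) = {Altitude, Beacon, Camera, GPS, Heading, Lidar, Radar, Sonar, Velocity, WheelEnc}, which has 10 nodes.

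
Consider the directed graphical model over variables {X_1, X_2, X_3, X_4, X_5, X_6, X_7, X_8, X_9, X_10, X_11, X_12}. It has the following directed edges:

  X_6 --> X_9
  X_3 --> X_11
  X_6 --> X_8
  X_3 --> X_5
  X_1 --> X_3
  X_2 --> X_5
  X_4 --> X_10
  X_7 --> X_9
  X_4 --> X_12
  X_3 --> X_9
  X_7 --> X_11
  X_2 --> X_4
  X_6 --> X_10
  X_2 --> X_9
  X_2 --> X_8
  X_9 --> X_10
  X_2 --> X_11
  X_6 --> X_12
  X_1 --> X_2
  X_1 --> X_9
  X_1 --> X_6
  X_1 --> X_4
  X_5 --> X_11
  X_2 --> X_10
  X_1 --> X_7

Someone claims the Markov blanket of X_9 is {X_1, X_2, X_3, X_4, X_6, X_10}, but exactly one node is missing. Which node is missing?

By definition, MB(X_9) is built from X_9's parents, X_9's children, and the co-parents of X_9.
Parents of X_9: X_1, X_2, X_3, X_6, X_7.
Children of X_9: X_10.
For each child, the remaining parents (spouses of X_9):
  X_10 also has parents X_2, X_4, X_6.
MB(X_9) = {X_1, X_2, X_3, X_4, X_6, X_7, X_10}.
Comparing with the claimed set, X_7 is missing.

X_7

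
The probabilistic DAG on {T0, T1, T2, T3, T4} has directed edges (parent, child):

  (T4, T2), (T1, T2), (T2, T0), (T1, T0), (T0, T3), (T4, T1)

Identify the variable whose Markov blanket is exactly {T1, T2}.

The target node must have every member of {T1, T2} as a parent, child, or co-parent, and no others.
Parents of T4: none; children: T1, T2; co-parents: T1.
These exactly cover the given set, so the node is T4.

T4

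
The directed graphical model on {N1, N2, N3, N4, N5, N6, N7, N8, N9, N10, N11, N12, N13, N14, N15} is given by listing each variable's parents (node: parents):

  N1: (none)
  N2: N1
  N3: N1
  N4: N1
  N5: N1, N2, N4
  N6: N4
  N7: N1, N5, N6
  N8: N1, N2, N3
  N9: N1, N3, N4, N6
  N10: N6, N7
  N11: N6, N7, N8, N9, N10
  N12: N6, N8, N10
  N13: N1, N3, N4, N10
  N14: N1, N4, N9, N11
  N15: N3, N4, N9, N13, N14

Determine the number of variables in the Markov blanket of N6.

10

N6's parents: N4.
N6 has children N7, N9, N10, N11, N12.
Parents of each child, excluding N6:
  N7: N1, N5
  N9: N1, N3, N4
  N10: N7
  N11: N7, N8, N9, N10
  N12: N8, N10
MB(N6) = {N1, N3, N4, N5, N7, N8, N9, N10, N11, N12}, which has 10 nodes.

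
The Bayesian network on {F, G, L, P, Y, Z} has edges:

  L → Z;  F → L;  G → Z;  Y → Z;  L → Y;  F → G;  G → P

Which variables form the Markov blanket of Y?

Pa(Y) = {L}.
Y has child Z.
For each child, the remaining parents (spouses of Y):
  parents(Z) \ {Y} = {G, L}.
So the Markov blanket of Y is {G, L, Z}.

{G, L, Z}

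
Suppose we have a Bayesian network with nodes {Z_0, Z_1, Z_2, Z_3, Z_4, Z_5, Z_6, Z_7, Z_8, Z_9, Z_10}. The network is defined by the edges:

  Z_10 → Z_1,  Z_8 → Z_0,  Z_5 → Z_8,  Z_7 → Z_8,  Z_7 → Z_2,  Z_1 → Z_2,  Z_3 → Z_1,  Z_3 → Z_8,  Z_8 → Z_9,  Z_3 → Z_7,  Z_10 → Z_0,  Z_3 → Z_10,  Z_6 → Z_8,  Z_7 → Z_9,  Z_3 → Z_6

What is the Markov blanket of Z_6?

{Z_3, Z_5, Z_7, Z_8}

Z_6 has parent Z_3.
Z_6 has child Z_8.
Parents of each child, excluding Z_6:
  Z_8 also has parents Z_3, Z_5, Z_7.
Union: {Z_3} ∪ {Z_8} ∪ {Z_3, Z_5, Z_7} = {Z_3, Z_5, Z_7, Z_8}.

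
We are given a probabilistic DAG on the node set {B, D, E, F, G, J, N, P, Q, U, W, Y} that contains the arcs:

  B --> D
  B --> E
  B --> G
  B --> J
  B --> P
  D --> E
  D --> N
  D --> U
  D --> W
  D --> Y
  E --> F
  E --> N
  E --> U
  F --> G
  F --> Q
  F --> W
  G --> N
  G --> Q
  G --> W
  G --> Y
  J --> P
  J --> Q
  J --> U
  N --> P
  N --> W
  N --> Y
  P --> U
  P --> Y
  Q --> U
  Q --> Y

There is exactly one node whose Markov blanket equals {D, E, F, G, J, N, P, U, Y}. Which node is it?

Q

The target node must have every member of {D, E, F, G, J, N, P, U, Y} as a parent, child, or co-parent, and no others.
Parents of Q: F, G, J; children: U, Y; co-parents: D, E, G, J, N, P.
These exactly cover the given set, so the node is Q.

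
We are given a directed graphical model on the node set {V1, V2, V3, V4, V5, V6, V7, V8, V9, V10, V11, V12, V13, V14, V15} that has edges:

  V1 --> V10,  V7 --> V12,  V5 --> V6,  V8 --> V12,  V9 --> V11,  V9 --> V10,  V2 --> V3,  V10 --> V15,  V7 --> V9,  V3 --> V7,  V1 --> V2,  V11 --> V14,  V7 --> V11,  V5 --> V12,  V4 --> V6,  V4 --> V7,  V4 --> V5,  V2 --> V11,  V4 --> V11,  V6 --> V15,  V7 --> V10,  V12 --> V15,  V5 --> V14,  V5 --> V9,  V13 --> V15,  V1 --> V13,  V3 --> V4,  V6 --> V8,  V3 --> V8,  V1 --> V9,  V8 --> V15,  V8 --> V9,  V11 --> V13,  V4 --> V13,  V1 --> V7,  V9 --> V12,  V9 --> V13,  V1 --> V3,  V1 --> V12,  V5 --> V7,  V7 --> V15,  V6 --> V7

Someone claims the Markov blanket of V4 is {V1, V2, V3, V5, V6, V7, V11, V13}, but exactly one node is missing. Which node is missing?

V9

Recall MB(v) = parents ∪ children ∪ spouses, where spouses are the other parents of v's children.
V4 has parent V3.
Children of V4: V5, V6, V7, V11, V13.
Parents of each child, excluding V4:
  V5: no additional parents.
  parents(V6) \ {V4} = {V5}.
  parents(V7) \ {V4} = {V1, V3, V5, V6}.
  parents(V11) \ {V4} = {V2, V7, V9}.
  V13's other parents are V1, V9, V11.
MB(V4) = {V1, V2, V3, V5, V6, V7, V9, V11, V13}.
Comparing with the claimed set, V9 is missing.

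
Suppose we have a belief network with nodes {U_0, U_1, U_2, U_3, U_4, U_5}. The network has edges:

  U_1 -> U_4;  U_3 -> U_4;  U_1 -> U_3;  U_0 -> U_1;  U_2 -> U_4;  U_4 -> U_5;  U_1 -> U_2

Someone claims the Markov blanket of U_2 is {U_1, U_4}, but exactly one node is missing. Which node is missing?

A node's Markov blanket = Pa ∪ Ch ∪ (parents of Ch other than the node itself).
U_2's parents: U_1.
Children of U_2: U_4.
Other parents of U_2's children:
  U_4's other parents are U_1, U_3.
MB(U_2) = {U_1, U_3, U_4}.
Comparing with the claimed set, U_3 is missing.

U_3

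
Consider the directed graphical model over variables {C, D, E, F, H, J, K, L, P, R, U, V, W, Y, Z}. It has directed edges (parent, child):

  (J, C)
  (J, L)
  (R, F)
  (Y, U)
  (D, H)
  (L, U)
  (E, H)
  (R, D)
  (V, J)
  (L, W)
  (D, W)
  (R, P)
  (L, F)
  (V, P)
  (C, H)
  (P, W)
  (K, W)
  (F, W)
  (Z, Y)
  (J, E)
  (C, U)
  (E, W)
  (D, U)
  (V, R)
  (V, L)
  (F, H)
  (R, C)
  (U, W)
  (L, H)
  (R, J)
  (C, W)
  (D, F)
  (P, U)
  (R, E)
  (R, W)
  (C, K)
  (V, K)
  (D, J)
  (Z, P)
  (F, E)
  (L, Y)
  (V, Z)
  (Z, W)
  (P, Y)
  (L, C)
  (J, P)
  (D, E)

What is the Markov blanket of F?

{C, D, E, H, J, K, L, P, R, U, W, Z}

The Markov blanket of a node is its parents, its children, and the other parents of its children.
F has parents D, L, R.
Ch(F) = {E, H, W}.
For each child, the remaining parents (spouses of F):
  E: D, J, R
  H: C, D, E, L
  W: C, D, E, K, L, P, R, U, Z
Union: {D, L, R} ∪ {E, H, W} ∪ {C, D, E, J, K, L, P, R, U, Z} = {C, D, E, H, J, K, L, P, R, U, W, Z}.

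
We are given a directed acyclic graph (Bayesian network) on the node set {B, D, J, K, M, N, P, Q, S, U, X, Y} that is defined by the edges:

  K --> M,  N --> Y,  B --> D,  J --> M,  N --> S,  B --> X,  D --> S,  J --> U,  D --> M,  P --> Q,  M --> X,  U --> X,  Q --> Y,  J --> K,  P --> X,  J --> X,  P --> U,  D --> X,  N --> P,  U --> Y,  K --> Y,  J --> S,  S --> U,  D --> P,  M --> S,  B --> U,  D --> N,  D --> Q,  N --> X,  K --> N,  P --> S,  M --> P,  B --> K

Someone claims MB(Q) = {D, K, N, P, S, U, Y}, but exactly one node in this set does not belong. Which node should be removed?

Q has parents D, P.
Q's children: Y.
Co-parents of Q (other parents of its children):
  Y: K, N, U
MB(Q) = {D, K, N, P, U, Y}.
S is neither a parent, child, nor co-parent of Q, so it does not belong.

S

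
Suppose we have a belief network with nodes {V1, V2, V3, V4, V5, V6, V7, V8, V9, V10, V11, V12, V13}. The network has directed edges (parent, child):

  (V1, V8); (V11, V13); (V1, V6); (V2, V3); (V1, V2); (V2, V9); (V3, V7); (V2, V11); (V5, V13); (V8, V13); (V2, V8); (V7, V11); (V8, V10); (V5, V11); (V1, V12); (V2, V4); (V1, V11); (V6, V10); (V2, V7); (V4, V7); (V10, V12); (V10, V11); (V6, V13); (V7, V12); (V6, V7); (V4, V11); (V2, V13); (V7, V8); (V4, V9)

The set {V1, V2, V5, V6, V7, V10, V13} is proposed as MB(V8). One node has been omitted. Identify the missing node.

V11

V8's children: V10, V13.
Pa(V8) = {V1, V2, V7}.
Other parents of V8's children:
  parents(V10) \ {V8} = {V6}.
  parents(V13) \ {V8} = {V2, V5, V6, V11}.
MB(V8) = {V1, V2, V5, V6, V7, V10, V11, V13}.
Comparing with the claimed set, V11 is missing.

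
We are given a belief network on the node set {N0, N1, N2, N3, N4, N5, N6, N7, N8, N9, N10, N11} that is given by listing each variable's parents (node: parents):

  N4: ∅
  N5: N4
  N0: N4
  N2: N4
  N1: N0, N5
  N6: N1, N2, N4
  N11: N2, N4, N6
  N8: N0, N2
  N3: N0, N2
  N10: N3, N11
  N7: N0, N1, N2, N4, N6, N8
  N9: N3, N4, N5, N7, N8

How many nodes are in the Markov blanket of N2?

8

Parents of N2: N4.
Children of N2: N3, N6, N7, N8, N11.
Other parents of N2's children:
  parents(N6) \ {N2} = {N1, N4}.
  N11 also has parents N4, N6.
  N8 also has parent N0.
  N3's other parent is N0.
  N7's other parents are N0, N1, N4, N6, N8.
MB(N2) = {N0, N1, N3, N4, N6, N7, N8, N11}, which has 8 nodes.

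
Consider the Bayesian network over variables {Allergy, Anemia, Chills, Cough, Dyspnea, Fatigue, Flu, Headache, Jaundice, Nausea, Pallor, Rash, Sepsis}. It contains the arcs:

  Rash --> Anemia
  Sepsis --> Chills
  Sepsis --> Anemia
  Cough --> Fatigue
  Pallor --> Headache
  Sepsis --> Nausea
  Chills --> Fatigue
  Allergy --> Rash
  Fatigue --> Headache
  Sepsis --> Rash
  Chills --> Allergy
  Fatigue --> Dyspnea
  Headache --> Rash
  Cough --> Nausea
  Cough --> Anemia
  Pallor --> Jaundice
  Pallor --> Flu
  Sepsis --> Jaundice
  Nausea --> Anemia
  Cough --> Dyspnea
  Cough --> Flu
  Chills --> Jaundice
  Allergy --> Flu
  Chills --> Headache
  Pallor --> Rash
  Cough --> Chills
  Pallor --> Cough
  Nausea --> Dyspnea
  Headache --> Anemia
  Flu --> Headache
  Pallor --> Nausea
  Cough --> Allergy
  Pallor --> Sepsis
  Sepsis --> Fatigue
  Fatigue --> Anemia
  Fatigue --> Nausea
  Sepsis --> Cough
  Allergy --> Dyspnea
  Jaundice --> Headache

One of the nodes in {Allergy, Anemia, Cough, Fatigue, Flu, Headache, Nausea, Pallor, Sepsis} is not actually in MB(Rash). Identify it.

A node's Markov blanket = Pa ∪ Ch ∪ (parents of Ch other than the node itself).
Rash has parents Allergy, Headache, Pallor, Sepsis.
Ch(Rash) = {Anemia}.
Parents of each child, excluding Rash:
  parents(Anemia) \ {Rash} = {Cough, Fatigue, Headache, Nausea, Sepsis}.
MB(Rash) = {Allergy, Anemia, Cough, Fatigue, Headache, Nausea, Pallor, Sepsis}.
Flu is neither a parent, child, nor co-parent of Rash, so it does not belong.

Flu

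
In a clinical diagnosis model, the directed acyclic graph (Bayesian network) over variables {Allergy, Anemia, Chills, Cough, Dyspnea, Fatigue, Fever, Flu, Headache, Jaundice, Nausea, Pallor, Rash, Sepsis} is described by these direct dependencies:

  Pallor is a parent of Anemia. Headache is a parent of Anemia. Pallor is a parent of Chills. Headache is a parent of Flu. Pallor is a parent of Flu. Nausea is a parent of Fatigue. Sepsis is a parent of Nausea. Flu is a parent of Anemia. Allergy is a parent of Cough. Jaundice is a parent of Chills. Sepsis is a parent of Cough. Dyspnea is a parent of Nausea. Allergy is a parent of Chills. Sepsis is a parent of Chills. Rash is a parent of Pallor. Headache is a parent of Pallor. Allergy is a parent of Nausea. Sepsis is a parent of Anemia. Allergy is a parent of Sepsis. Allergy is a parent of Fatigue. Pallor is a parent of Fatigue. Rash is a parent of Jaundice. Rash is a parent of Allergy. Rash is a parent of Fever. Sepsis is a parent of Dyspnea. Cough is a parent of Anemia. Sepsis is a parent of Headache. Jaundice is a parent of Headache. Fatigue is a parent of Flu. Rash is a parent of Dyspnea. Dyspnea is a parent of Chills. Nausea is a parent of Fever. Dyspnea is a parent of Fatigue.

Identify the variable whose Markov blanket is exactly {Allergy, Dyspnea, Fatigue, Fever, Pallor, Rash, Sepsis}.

Nausea

The target node must have every member of {Allergy, Dyspnea, Fatigue, Fever, Pallor, Rash, Sepsis} as a parent, child, or co-parent, and no others.
Parents of Nausea: Allergy, Dyspnea, Sepsis; children: Fatigue, Fever; co-parents: Allergy, Dyspnea, Pallor, Rash.
These exactly cover the given set, so the node is Nausea.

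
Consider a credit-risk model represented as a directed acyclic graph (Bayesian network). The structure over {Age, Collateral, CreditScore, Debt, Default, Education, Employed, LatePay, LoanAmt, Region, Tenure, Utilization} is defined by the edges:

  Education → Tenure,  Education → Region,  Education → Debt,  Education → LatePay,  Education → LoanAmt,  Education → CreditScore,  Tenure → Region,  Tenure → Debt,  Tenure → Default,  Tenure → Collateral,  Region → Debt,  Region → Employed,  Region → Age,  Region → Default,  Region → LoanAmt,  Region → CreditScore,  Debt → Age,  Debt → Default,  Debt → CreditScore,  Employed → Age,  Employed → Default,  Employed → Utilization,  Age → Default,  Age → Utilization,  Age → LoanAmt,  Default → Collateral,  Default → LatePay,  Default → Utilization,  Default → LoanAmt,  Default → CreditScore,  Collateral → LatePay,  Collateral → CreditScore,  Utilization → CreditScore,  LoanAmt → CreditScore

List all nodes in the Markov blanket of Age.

Age has parents Debt, Employed, Region.
Children of Age: Default, LoanAmt, Utilization.
Parents of each child, excluding Age:
  Default's other parents are Debt, Employed, Region, Tenure.
  Utilization's other parents are Default, Employed.
  LoanAmt's other parents are Default, Education, Region.
Taking the union gives {Debt, Default, Education, Employed, LoanAmt, Region, Tenure, Utilization}.

{Debt, Default, Education, Employed, LoanAmt, Region, Tenure, Utilization}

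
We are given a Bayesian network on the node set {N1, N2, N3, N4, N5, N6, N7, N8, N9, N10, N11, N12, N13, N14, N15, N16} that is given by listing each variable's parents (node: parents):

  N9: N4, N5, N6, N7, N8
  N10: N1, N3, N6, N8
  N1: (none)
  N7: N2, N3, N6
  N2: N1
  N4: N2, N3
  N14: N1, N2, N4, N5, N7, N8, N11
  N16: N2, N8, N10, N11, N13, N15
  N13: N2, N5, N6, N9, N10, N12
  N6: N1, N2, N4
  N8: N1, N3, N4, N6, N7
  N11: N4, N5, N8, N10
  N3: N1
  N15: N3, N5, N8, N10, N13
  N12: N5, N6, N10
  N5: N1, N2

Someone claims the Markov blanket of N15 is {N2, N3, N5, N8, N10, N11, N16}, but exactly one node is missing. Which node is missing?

Parents of N15: N3, N5, N8, N10, N13.
N15 has child N16.
Other parents of N15's children:
  N16: N2, N8, N10, N11, N13
MB(N15) = {N2, N3, N5, N8, N10, N11, N13, N16}.
Comparing with the claimed set, N13 is missing.

N13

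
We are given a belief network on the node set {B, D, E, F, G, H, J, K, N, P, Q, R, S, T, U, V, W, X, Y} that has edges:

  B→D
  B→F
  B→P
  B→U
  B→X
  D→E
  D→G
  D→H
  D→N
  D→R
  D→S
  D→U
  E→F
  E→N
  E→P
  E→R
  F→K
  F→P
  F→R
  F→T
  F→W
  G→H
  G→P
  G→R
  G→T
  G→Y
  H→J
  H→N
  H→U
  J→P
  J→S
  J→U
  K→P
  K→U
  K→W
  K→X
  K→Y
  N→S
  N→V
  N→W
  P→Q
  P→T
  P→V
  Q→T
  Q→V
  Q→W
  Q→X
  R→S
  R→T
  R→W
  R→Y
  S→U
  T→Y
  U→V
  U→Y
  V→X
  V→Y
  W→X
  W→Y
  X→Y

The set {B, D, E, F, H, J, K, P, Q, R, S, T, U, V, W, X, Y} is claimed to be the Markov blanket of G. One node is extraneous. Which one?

S

By definition, MB(G) is built from G's parents, G's children, and the co-parents of G.
Parents of G: D.
Children of G: H, P, R, T, Y.
Parents of each child, excluding G:
  H: D
  P: B, E, F, J, K
  R: D, E, F
  T: F, P, Q, R
  Y: K, R, T, U, V, W, X
MB(G) = {B, D, E, F, H, J, K, P, Q, R, T, U, V, W, X, Y}.
S is neither a parent, child, nor co-parent of G, so it does not belong.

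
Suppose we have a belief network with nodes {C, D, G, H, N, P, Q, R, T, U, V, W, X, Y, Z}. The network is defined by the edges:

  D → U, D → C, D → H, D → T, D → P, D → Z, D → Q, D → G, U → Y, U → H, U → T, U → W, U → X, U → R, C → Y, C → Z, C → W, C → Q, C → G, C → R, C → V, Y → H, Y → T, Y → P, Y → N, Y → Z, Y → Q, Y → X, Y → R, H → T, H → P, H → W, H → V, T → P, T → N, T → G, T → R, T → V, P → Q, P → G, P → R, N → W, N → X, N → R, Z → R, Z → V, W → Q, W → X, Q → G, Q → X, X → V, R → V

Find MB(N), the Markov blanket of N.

{C, H, P, Q, R, T, U, W, X, Y, Z}

A node's Markov blanket = Pa ∪ Ch ∪ (parents of Ch other than the node itself).
Parents of N: T, Y.
Ch(N) = {R, W, X}.
Parents of each child, excluding N:
  W also has parents C, H, U.
  X's other parents are Q, U, W, Y.
  R's other parents are C, P, T, U, Y, Z.
MB(N) = {C, H, P, Q, R, T, U, W, X, Y, Z}.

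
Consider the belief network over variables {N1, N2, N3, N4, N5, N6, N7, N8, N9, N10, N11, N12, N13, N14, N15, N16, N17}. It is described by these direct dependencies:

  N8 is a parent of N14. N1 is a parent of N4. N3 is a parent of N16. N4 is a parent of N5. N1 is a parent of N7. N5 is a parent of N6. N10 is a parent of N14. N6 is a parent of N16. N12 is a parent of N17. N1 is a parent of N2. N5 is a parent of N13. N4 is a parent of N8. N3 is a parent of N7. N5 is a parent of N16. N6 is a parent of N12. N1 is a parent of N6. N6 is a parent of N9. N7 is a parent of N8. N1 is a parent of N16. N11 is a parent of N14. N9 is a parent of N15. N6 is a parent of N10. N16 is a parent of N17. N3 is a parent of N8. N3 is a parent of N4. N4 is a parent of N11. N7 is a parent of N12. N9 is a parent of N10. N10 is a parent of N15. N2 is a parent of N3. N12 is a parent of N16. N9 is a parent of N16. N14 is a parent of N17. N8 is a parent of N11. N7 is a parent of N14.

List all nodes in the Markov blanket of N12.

{N1, N3, N5, N6, N7, N9, N14, N16, N17}

Pa(N12) = {N6, N7}.
Children of N12: N16, N17.
Other parents of N12's children:
  N16: N1, N3, N5, N6, N9
  N17: N14, N16
Taking the union gives {N1, N3, N5, N6, N7, N9, N14, N16, N17}.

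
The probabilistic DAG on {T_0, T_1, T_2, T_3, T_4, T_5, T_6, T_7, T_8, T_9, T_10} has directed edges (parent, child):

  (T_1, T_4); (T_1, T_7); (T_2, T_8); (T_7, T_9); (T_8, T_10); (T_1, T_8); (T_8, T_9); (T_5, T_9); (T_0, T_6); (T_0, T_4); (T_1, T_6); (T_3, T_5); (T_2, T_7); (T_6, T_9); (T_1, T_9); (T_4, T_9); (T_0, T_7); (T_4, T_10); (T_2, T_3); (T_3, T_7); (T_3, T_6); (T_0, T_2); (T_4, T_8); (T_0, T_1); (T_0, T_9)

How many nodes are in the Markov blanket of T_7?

A node's Markov blanket = Pa ∪ Ch ∪ (parents of Ch other than the node itself).
Parents of T_7: T_0, T_1, T_2, T_3.
Children of T_7: T_9.
For each child, the remaining parents (spouses of T_7):
  parents(T_9) \ {T_7} = {T_0, T_1, T_4, T_5, T_6, T_8}.
MB(T_7) = {T_0, T_1, T_2, T_3, T_4, T_5, T_6, T_8, T_9}, which has 9 nodes.

9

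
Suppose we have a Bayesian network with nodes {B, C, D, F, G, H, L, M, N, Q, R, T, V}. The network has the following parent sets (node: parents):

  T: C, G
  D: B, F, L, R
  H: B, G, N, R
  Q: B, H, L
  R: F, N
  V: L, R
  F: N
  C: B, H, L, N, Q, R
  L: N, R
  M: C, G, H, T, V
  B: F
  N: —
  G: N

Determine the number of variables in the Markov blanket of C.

C has children M, T.
Pa(C) = {B, H, L, N, Q, R}.
Other parents of C's children:
  T: G
  M: G, H, T, V
MB(C) = {B, G, H, L, M, N, Q, R, T, V}, which has 10 nodes.

10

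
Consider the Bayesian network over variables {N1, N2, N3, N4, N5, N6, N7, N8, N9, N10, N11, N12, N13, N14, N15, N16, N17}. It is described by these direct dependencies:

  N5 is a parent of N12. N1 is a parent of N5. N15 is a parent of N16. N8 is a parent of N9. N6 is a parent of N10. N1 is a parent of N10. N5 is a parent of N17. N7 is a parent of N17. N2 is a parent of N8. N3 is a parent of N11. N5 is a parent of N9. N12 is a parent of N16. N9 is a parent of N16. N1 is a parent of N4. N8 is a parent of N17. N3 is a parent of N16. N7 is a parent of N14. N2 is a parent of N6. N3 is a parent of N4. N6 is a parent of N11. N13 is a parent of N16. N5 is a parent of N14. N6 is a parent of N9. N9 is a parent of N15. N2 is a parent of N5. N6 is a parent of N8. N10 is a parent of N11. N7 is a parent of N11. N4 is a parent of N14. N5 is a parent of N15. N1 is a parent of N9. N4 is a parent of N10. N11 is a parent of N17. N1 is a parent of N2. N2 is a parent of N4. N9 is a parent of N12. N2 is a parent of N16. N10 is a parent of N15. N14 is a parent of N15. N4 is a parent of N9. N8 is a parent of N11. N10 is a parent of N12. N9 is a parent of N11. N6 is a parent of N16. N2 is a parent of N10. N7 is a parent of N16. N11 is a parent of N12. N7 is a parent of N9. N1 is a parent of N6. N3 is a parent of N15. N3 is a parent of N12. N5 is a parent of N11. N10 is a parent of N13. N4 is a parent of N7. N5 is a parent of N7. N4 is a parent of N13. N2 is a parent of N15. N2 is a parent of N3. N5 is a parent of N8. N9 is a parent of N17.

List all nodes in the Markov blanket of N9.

The Markov blanket of a node is its parents, its children, and the other parents of its children.
Children of N9: N11, N12, N15, N16, N17.
N9's parents: N1, N4, N5, N6, N7, N8.
Parents of each child, excluding N9:
  N11's other parents are N3, N5, N6, N7, N8, N10.
  N12 also has parents N3, N5, N10, N11.
  parents(N15) \ {N9} = {N2, N3, N5, N10, N14}.
  N16's other parents are N2, N3, N6, N7, N12, N13, N15.
  N17's other parents are N5, N7, N8, N11.
So the Markov blanket of N9 is {N1, N2, N3, N4, N5, N6, N7, N8, N10, N11, N12, N13, N14, N15, N16, N17}.

{N1, N2, N3, N4, N5, N6, N7, N8, N10, N11, N12, N13, N14, N15, N16, N17}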